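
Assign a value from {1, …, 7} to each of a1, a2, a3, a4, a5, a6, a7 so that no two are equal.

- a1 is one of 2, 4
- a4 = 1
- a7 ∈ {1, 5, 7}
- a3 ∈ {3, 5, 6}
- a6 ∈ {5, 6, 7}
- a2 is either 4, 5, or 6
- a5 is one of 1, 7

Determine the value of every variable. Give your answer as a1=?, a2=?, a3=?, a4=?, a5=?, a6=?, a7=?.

a4 must be 1 (only option left). Eliminate 1 elsewhere: a5, a7.
a5 must be 7 (only option left). Remove 7 from a6, a7.
a7 has just one choice, so a7 = 5. Strike 5 from a2, a3, a6.
a6 has just one choice, so a6 = 6. So a2, a3 can't be 6.
a2 has just one choice, so a2 = 4. Eliminate 4 elsewhere: a1.
That leaves a3 = 3.
a1 has just one choice, so a1 = 2.

a1=2, a2=4, a3=3, a4=1, a5=7, a6=6, a7=5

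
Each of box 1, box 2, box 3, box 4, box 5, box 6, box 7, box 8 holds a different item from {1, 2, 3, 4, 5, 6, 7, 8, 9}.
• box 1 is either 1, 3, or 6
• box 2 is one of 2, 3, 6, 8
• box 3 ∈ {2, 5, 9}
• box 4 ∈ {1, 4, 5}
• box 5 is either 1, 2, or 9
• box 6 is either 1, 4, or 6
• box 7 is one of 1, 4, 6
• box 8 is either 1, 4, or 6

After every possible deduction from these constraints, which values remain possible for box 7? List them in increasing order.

1, 4, 6

Among the 8 variables, 8 fits only box 2 (and all 8 values in {1, 2, 3, 4, 5, 6, 8, 9} must be used), so box 2 = 8.
Among the 7 still-open variables, 3 fits only box 1 (and all 7 values in {1, 2, 3, 4, 5, 6, 9} must be used), so box 1 = 3.
box 6, box 7, box 8 between them cover only {1, 4, 6} — a naked triple. Remove those values from box 4, box 5.
That leaves box 4 = 5. Eliminate 5 elsewhere: box 3.
No further eliminations apply; box 7 can still be any of 1, 4, 6.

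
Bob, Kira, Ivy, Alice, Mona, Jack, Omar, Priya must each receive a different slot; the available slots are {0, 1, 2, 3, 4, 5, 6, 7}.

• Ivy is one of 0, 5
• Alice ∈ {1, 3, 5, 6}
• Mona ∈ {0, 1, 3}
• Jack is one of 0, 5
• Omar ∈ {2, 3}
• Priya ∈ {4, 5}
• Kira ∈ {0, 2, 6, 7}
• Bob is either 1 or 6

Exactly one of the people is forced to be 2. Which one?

The 8 variables together cover exactly {0, 1, 2, 3, 4, 5, 6, 7} — 8 values for 8 variables — and 4 appears only in Priya's list, so Priya = 4.
The 7 still-open variables draw from only 7 values {0, 1, 2, 3, 5, 6, 7}, so each is used; only Kira can be 7, hence Kira = 7.
The 6 still-open variables draw from only 6 values {0, 1, 2, 3, 5, 6}, so each is used; only Omar can be 2, hence Omar = 2.

Omar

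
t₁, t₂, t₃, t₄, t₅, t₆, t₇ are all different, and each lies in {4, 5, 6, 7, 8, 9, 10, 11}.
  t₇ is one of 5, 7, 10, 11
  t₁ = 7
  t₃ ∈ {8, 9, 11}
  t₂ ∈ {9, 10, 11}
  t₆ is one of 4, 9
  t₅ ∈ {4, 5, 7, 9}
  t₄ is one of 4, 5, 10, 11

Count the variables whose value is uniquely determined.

2

t₁ must be 7 (only option left). Remove 7 from t₅, t₇.
The 6 still-open variables draw from only 6 values {4, 5, 8, 9, 10, 11}, so each is used; only t₃ can be 8, hence t₃ = 8.
Determined: t₁=7, t₃=8. The other variables each still have more than one consistent value. That makes 2.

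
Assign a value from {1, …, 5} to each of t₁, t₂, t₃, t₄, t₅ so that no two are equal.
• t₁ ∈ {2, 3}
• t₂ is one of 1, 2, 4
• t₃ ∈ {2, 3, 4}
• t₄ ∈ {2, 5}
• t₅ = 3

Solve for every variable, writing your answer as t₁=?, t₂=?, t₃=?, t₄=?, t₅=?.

t₁=2, t₂=1, t₃=4, t₄=5, t₅=3

t₅ must be 3 (only option left). Strike 3 from t₁, t₃.
t₁'s domain is down to {2}, so t₁ = 2. Remove 2 from t₂, t₃, t₄.
t₃ must be 4 (only option left). Eliminate 4 elsewhere: t₂.
t₄ must be 5 (only option left).
t₂'s domain is down to {1}, so t₂ = 1.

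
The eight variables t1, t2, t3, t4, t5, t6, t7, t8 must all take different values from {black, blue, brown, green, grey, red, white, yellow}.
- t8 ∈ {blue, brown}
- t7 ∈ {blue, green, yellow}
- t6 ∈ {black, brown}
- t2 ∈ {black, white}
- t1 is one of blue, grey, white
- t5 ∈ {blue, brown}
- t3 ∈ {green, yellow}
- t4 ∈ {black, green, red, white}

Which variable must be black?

The 8 variables together cover exactly {black, blue, brown, green, grey, red, white, yellow} — 8 values for 8 variables — and grey appears only in t1's list, so t1 = grey.
The 7 still-open variables together cover exactly {black, blue, brown, green, red, white, yellow} — 7 values for 7 variables — and red appears only in t4's list, so t4 = red.
The 6 still-open variables draw from only 6 values {black, blue, brown, green, white, yellow}, so each is used; only t2 can be white, hence t2 = white.
The 5 still-open variables draw from only 5 values {black, blue, brown, green, yellow}, so each is used; only t6 can be black, hence t6 = black.

t6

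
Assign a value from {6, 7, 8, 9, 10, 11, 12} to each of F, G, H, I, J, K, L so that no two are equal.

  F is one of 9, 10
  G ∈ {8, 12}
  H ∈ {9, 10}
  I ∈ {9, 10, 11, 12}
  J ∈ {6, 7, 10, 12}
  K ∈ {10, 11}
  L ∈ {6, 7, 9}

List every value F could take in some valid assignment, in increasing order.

Among the 7 variables, 8 fits only G (and all 7 values in {6, 7, 8, 9, 10, 11, 12} must be used), so G = 8.
The 2 variables F and H are confined to {9, 10}, which locks those values in; drop them from I, J, K, L.
K has just one choice, so K = 11. Strike 11 from I.
I's domain is down to {12}, so I = 12. So J can't be 12.
No further eliminations apply; F can still be any of 9, 10.

9, 10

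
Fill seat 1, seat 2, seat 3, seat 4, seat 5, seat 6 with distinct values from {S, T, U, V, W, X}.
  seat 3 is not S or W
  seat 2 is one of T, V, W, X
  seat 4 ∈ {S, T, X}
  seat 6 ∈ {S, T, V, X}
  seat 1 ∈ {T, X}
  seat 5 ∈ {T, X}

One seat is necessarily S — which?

The 6 variables draw from only 6 values {S, T, U, V, W, X}, so each is used; only seat 3 can be U, hence seat 3 = U.
The 5 still-open variables together cover exactly {S, T, V, W, X} — 5 values for 5 variables — and W appears only in seat 2's list, so seat 2 = W.
Among the 4 still-open variables, V fits only seat 6 (and all 4 values in {S, T, V, X} must be used), so seat 6 = V.
The 3 still-open variables draw from only 3 values {S, T, X}, so each is used; only seat 4 can be S, hence seat 4 = S.

seat 4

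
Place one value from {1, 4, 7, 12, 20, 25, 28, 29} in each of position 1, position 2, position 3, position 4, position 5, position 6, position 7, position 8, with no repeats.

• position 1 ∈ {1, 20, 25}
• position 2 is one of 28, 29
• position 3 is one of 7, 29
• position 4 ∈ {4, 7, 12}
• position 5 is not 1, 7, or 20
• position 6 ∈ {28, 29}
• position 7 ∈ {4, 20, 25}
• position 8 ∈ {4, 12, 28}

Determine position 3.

7

The 8 variables together cover exactly {1, 4, 7, 12, 20, 25, 28, 29} — 8 values for 8 variables — and 1 appears only in position 1's list, so position 1 = 1.
Among the 7 still-open variables, 20 fits only position 7 (and all 7 values in {4, 7, 12, 20, 25, 28, 29} must be used), so position 7 = 20.
The 6 still-open variables together cover exactly {4, 7, 12, 25, 28, 29} — 6 values for 6 variables — and 25 appears only in position 5's list, so position 5 = 25.
position 2 and position 6 between them cover only {28, 29} — a naked pair. Remove those values from position 3, position 8.
So position 3 = 7.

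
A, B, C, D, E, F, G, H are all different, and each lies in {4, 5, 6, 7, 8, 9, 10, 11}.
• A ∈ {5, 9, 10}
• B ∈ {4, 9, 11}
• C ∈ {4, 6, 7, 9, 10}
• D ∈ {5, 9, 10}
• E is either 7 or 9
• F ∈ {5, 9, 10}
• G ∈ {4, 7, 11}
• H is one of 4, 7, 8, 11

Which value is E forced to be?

The 8 variables together cover exactly {4, 5, 6, 7, 8, 9, 10, 11} — 8 values for 8 variables — and 6 appears only in C's list, so C = 6.
The 7 still-open variables together cover exactly {4, 5, 7, 8, 9, 10, 11} — 7 values for 7 variables — and 8 appears only in H's list, so H = 8.
A, D, F between them cover only {5, 9, 10} — a naked triple. Remove those values from B, E.
So E = 7.

7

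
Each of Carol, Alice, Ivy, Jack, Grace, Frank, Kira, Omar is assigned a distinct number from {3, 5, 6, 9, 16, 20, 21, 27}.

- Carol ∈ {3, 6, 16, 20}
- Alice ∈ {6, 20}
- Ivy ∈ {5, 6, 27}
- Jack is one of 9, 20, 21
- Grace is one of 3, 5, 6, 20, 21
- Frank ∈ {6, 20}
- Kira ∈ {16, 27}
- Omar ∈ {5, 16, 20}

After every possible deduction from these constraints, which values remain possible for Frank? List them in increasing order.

The 8 variables draw from only 8 values {3, 5, 6, 9, 16, 20, 21, 27}, so each is used; only Jack can be 9, hence Jack = 9.
Among the 7 still-open variables, 21 fits only Grace (and all 7 values in {3, 5, 6, 16, 20, 21, 27} must be used), so Grace = 21.
The 6 still-open variables draw from only 6 values {3, 5, 6, 16, 20, 27}, so each is used; only Carol can be 3, hence Carol = 3.
Alice and Frank between them cover only {6, 20} — a naked pair. Remove those values from Ivy, Omar.
No further eliminations apply; Frank can still be any of 6, 20.

6, 20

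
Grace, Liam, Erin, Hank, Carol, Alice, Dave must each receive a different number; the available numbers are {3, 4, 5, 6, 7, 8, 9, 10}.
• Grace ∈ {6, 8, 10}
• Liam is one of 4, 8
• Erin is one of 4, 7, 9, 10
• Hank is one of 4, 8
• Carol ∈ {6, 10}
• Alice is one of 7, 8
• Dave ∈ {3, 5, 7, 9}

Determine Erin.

9

The 2 variables Liam and Hank are confined to {4, 8}, which locks those values in; drop them from Grace, Erin, Alice.
That leaves Alice = 7. So Erin, Dave can't be 7.
The 2 variables Grace and Carol are confined to {6, 10}, which locks those values in; drop them from Erin.
So Erin = 9.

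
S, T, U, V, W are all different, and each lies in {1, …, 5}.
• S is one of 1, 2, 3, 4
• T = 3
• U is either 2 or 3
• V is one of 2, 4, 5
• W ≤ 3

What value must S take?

T's domain is down to {3}, so T = 3. Strike 3 from S, U, W.
U must be 2 (only option left). Remove 2 from S, V, W.
W's domain is down to {1}, so W = 1. So S can't be 1.
So S = 4.

4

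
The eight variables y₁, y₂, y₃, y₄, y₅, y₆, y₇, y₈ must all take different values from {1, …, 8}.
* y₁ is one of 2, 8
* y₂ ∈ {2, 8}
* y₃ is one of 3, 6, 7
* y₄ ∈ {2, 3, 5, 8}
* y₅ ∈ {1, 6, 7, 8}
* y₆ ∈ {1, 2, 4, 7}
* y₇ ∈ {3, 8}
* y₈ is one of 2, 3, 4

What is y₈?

4

The 8 variables draw from only 8 values {1, 2, 3, 4, 5, 6, 7, 8}, so each is used; only y₄ can be 5, hence y₄ = 5.
y₁ and y₂ share exactly the 2 values {2, 8}; by pigeonhole those values go to them, so strike 2, 8 from y₅, y₆, y₇, y₈.
y₇ must be 3 (only option left). Eliminate 3 elsewhere: y₃, y₈.
So y₈ = 4.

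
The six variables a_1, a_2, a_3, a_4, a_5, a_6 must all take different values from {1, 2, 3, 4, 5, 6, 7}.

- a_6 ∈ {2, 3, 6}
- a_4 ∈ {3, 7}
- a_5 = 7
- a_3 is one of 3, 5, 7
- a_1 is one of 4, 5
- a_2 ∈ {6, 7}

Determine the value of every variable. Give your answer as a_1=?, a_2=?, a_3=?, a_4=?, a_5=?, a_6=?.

a_5's domain is down to {7}, so a_5 = 7. Strike 7 from a_2, a_3, a_4.
a_2's domain is down to {6}, so a_2 = 6. Strike 6 from a_6.
a_4 has just one choice, so a_4 = 3. So a_3, a_6 can't be 3.
That leaves a_6 = 2.
a_3 has just one choice, so a_3 = 5. So a_1 can't be 5.
a_1 must be 4 (only option left).

a_1=4, a_2=6, a_3=5, a_4=3, a_5=7, a_6=2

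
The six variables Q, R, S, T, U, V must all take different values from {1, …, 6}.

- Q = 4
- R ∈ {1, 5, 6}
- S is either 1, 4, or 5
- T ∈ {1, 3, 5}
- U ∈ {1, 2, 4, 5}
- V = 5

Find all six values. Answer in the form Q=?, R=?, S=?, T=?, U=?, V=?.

Q=4, R=6, S=1, T=3, U=2, V=5

Q must be 4 (only option left). So S, U can't be 4.
V's domain is down to {5}, so V = 5. So R, S, T, U can't be 5.
That leaves S = 1. Eliminate 1 elsewhere: R, T, U.
T must be 3 (only option left).
U must be 2 (only option left).
R's domain is down to {6}, so R = 6.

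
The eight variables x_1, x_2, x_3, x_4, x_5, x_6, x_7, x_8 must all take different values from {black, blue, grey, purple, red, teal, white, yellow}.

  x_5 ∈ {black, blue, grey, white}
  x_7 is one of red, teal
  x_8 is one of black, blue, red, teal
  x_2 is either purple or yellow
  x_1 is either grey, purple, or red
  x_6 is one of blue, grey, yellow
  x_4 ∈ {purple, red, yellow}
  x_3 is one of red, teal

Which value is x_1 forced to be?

Among the 8 variables, white fits only x_5 (and all 8 values in {black, blue, grey, purple, red, teal, white, yellow} must be used), so x_5 = white.
The 7 still-open variables draw from only 7 values {black, blue, grey, purple, red, teal, yellow}, so each is used; only x_8 can be black, hence x_8 = black.
The 6 still-open variables draw from only 6 values {blue, grey, purple, red, teal, yellow}, so each is used; only x_6 can be blue, hence x_6 = blue.
The 5 still-open variables draw from only 5 values {grey, purple, red, teal, yellow}, so each is used; only x_1 can be grey, hence x_1 = grey.

grey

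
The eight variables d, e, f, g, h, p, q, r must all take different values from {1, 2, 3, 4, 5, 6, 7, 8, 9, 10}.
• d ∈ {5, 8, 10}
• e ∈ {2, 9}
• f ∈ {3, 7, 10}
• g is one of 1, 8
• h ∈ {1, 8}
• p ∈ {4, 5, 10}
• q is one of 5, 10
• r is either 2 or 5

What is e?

9

g and h between them cover only {1, 8} — a naked pair. Remove those values from d.
The 2 variables d and q are confined to {5, 10}, which locks those values in; drop them from f, p, r.
p has just one choice, so p = 4.
r has just one choice, so r = 2. So e can't be 2.
So e = 9.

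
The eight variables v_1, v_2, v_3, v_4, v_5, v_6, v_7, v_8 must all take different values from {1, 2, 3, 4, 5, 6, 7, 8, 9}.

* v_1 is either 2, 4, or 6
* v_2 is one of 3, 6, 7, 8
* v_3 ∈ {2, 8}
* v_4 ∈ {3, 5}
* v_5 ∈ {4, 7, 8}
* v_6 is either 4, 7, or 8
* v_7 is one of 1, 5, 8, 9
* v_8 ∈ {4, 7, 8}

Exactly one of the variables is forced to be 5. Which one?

v_4

v_5, v_6, v_8 share exactly the 3 values {4, 7, 8}; by pigeonhole those values go to them, so strike 4, 7, 8 from v_1, v_2, v_3, v_7.
That leaves v_3 = 2. So v_1 can't be 2.
v_1 has just one choice, so v_1 = 6. So v_2 can't be 6.
v_2 has just one choice, so v_2 = 3. Eliminate 3 elsewhere: v_4.
So 5 goes to v_4.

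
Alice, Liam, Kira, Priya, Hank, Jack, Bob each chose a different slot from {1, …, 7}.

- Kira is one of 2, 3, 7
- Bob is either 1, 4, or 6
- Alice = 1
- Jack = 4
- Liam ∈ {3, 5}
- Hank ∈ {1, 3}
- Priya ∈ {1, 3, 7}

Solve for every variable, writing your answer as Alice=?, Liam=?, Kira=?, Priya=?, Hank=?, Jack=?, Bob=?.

Alice must be 1 (only option left). Strike 1 from Priya, Hank, Bob.
Hank has just one choice, so Hank = 3. Eliminate 3 elsewhere: Liam, Kira, Priya.
Jack has just one choice, so Jack = 4. Eliminate 4 elsewhere: Bob.
Bob has just one choice, so Bob = 6.
Liam's domain is down to {5}, so Liam = 5.
Priya's domain is down to {7}, so Priya = 7. So Kira can't be 7.
Kira has just one choice, so Kira = 2.

Alice=1, Liam=5, Kira=2, Priya=7, Hank=3, Jack=4, Bob=6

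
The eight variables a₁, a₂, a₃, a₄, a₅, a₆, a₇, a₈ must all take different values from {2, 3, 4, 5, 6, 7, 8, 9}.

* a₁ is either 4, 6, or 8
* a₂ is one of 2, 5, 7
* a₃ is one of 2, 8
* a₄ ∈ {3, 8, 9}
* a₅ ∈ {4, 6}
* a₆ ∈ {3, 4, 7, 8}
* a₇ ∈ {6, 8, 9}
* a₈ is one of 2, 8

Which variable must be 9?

Among the 8 variables, 5 fits only a₂ (and all 8 values in {2, 3, 4, 5, 6, 7, 8, 9} must be used), so a₂ = 5.
The 7 still-open variables draw from only 7 values {2, 3, 4, 6, 7, 8, 9}, so each is used; only a₆ can be 7, hence a₆ = 7.
The 6 still-open variables together cover exactly {2, 3, 4, 6, 8, 9} — 6 values for 6 variables — and 3 appears only in a₄'s list, so a₄ = 3.
The 5 still-open variables together cover exactly {2, 4, 6, 8, 9} — 5 values for 5 variables — and 9 appears only in a₇'s list, so a₇ = 9.

a₇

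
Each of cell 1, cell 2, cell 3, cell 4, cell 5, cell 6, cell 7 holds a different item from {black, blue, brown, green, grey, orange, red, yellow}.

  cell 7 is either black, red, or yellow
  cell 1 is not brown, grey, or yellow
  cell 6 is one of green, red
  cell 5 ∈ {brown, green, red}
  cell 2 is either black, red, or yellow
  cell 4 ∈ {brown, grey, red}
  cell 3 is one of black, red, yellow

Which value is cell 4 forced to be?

cell 2, cell 3, cell 7 between them cover only {black, red, yellow} — a naked triple. Remove those values from cell 1, cell 4, cell 5, cell 6.
That leaves cell 6 = green. Strike green from cell 1, cell 5.
That leaves cell 5 = brown. Remove brown from cell 4.
So cell 4 = grey.

grey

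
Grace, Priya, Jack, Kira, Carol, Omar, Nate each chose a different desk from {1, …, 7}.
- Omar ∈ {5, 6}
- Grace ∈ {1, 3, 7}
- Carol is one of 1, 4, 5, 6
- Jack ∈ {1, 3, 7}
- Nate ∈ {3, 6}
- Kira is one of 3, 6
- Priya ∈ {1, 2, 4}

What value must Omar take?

5

The 7 variables draw from only 7 values {1, 2, 3, 4, 5, 6, 7}, so each is used; only Priya can be 2, hence Priya = 2.
The 6 still-open variables together cover exactly {1, 3, 4, 5, 6, 7} — 6 values for 6 variables — and 4 appears only in Carol's list, so Carol = 4.
Among the 5 still-open variables, 5 fits only Omar (and all 5 values in {1, 3, 5, 6, 7} must be used), so Omar = 5.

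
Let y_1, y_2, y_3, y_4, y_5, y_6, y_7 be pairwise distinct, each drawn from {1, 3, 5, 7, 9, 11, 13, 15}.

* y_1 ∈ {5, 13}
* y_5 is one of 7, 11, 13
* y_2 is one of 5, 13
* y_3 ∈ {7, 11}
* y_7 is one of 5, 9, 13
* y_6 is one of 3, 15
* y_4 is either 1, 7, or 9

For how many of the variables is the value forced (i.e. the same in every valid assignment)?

2

y_1 and y_2 share exactly the 2 values {5, 13}; by pigeonhole those values go to them, so strike 5, 13 from y_5, y_7.
y_7's domain is down to {9}, so y_7 = 9. Strike 9 from y_4.
The 2 variables y_3 and y_5 are confined to {7, 11}, which locks those values in; drop them from y_4.
That leaves y_4 = 1.
Determined: y_4=1, y_7=9. The other variables each still have more than one consistent value. That makes 2.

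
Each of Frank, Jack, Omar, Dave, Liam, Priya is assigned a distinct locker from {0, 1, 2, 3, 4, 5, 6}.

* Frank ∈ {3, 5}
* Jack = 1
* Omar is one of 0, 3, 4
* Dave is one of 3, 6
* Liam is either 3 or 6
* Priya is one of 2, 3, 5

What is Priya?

2

Jack must be 1 (only option left).
The 2 variables Dave and Liam are confined to {3, 6}, which locks those values in; drop them from Frank, Omar, Priya.
Frank must be 5 (only option left). So Priya can't be 5.
So Priya = 2.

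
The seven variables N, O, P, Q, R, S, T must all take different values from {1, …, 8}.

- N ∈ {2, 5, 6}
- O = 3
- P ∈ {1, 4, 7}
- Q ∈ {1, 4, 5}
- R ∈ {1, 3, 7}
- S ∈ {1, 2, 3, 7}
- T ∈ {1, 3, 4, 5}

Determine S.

O has just one choice, so O = 3. Eliminate 3 elsewhere: R, S, T.
The 6 still-open variables draw from only 6 values {1, 2, 4, 5, 6, 7}, so each is used; only N can be 6, hence N = 6.
Among the 5 still-open variables, 2 fits only S (and all 5 values in {1, 2, 4, 5, 7} must be used), so S = 2.

2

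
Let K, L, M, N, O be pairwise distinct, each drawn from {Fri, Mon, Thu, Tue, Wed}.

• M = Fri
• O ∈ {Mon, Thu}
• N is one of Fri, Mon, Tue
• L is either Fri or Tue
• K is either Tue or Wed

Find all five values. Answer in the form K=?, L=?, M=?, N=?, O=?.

K=Wed, L=Tue, M=Fri, N=Mon, O=Thu

M's domain is down to {Fri}, so M = Fri. Eliminate Fri elsewhere: L, N.
That leaves L = Tue. So K, N can't be Tue.
N must be Mon (only option left). So O can't be Mon.
O has just one choice, so O = Thu.
K has just one choice, so K = Wed.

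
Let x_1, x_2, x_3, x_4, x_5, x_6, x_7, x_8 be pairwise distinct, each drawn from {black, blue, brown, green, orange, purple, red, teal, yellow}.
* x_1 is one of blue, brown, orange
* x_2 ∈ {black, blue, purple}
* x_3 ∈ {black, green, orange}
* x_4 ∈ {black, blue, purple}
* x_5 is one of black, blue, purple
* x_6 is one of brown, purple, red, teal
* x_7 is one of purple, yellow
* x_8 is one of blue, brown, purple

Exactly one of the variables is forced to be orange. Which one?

x_2, x_4, x_5 between them cover only {black, blue, purple} — a naked triple. Remove those values from x_1, x_3, x_6, x_7, x_8.
x_7 has just one choice, so x_7 = yellow.
x_8 has just one choice, so x_8 = brown. Eliminate brown elsewhere: x_1, x_6.
So orange goes to x_1.

x_1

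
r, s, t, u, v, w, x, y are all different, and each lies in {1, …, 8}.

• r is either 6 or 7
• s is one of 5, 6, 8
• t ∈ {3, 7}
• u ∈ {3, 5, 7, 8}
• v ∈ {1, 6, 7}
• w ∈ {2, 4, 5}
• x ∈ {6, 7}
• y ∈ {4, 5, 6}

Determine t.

3

Among the 8 variables, 1 fits only v (and all 8 values in {1, 2, 3, 4, 5, 6, 7, 8} must be used), so v = 1.
Among the 7 still-open variables, 2 fits only w (and all 7 values in {2, 3, 4, 5, 6, 7, 8} must be used), so w = 2.
The 6 still-open variables together cover exactly {3, 4, 5, 6, 7, 8} — 6 values for 6 variables — and 4 appears only in y's list, so y = 4.
r and x between them cover only {6, 7} — a naked pair. Remove those values from s, t, u.
So t = 3.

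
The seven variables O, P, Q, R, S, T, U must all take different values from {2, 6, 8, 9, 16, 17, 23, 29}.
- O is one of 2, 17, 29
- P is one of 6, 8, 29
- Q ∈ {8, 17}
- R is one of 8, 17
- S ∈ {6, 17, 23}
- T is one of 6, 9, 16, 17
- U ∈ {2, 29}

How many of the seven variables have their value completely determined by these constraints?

Q and R share exactly the 2 values {8, 17}; by pigeonhole those values go to them, so strike 8, 17 from O, P, S, T.
O and U share exactly the 2 values {2, 29}; by pigeonhole those values go to them, so strike 2, 29 from P.
P's domain is down to {6}, so P = 6. So S, T can't be 6.
S must be 23 (only option left).
Determined: P=6, S=23. The other variables each still have more than one consistent value. That makes 2.

2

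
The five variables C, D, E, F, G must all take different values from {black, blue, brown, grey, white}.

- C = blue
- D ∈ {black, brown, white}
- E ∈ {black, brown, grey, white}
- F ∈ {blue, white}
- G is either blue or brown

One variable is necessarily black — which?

D

C's domain is down to {blue}, so C = blue. Eliminate blue elsewhere: F, G.
F has just one choice, so F = white. So D, E can't be white.
That leaves G = brown. So D, E can't be brown.
So black goes to D.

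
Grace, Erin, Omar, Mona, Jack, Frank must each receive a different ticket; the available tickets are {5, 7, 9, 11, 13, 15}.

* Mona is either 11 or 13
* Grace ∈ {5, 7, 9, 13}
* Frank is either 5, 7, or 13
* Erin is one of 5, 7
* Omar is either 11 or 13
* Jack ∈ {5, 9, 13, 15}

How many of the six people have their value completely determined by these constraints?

2

Among the 6 variables, 15 fits only Jack (and all 6 values in {5, 7, 9, 11, 13, 15} must be used), so Jack = 15.
The 5 still-open variables together cover exactly {5, 7, 9, 11, 13} — 5 values for 5 variables — and 9 appears only in Grace's list, so Grace = 9.
The 2 variables Omar and Mona are confined to {11, 13}, which locks those values in; drop them from Frank.
Determined: Grace=9, Jack=15. The other people each still have more than one consistent value. That makes 2.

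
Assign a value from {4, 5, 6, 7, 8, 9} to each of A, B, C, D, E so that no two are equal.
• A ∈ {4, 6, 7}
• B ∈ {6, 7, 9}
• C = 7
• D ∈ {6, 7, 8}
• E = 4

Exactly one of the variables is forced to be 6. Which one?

A

C must be 7 (only option left). So A, B, D can't be 7.
That leaves E = 4. Strike 4 from A.
So 6 goes to A.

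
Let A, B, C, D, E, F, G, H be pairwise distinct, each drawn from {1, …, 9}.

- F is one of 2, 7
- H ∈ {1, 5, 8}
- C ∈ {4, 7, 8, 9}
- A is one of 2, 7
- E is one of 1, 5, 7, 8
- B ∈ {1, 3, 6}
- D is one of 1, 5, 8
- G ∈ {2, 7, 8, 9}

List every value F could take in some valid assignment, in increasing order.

A and F share exactly the 2 values {2, 7}; by pigeonhole those values go to them, so strike 2, 7 from C, E, G.
D, E, H between them cover only {1, 5, 8} — a naked triple. Remove those values from B, C, G.
That leaves G = 9. Remove 9 from C.
C has just one choice, so C = 4.
No further eliminations apply; F can still be any of 2, 7.

2, 7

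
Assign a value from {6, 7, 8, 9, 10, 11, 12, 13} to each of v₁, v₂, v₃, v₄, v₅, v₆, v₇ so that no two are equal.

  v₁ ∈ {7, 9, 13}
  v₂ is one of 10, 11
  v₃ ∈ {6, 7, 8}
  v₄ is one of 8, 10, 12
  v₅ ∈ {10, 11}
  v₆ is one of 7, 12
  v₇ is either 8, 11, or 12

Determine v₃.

6

v₂ and v₅ share exactly the 2 values {10, 11}; by pigeonhole those values go to them, so strike 10, 11 from v₄, v₇.
v₄ and v₇ share exactly the 2 values {8, 12}; by pigeonhole those values go to them, so strike 8, 12 from v₃, v₆.
That leaves v₆ = 7. So v₁, v₃ can't be 7.
So v₃ = 6.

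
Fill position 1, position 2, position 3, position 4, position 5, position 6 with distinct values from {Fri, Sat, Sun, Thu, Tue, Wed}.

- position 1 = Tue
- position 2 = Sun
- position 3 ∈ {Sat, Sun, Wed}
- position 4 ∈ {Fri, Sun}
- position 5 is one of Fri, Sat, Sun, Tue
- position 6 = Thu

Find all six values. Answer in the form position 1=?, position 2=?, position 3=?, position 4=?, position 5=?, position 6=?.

position 1=Tue, position 2=Sun, position 3=Wed, position 4=Fri, position 5=Sat, position 6=Thu

position 1's domain is down to {Tue}, so position 1 = Tue. Strike Tue from position 5.
That leaves position 2 = Sun. Eliminate Sun elsewhere: position 3, position 4, position 5.
That leaves position 4 = Fri. Strike Fri from position 5.
position 5's domain is down to {Sat}, so position 5 = Sat. Strike Sat from position 3.
position 6 must be Thu (only option left).
position 3 has just one choice, so position 3 = Wed.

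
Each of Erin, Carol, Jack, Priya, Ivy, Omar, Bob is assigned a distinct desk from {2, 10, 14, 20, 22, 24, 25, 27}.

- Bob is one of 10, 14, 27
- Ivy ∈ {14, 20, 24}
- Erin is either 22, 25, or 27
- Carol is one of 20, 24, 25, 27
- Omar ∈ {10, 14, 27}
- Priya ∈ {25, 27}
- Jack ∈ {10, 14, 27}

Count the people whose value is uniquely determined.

Among the 7 variables, 22 fits only Erin (and all 7 values in {10, 14, 20, 22, 24, 25, 27} must be used), so Erin = 22.
The 3 variables Jack, Omar, Bob are confined to {10, 14, 27}, which locks those values in; drop them from Carol, Priya, Ivy.
Priya has just one choice, so Priya = 25. Eliminate 25 elsewhere: Carol.
Determined: Erin=22, Priya=25. The other people each still have more than one consistent value. That makes 2.

2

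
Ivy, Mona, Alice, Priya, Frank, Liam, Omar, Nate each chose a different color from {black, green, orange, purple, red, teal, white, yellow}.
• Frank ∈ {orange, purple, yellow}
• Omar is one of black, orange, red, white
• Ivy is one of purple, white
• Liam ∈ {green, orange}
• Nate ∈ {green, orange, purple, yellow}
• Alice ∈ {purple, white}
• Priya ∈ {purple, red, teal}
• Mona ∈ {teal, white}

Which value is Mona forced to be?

Among the 8 variables, black fits only Omar (and all 8 values in {black, green, orange, purple, red, teal, white, yellow} must be used), so Omar = black.
The 7 still-open variables together cover exactly {green, orange, purple, red, teal, white, yellow} — 7 values for 7 variables — and red appears only in Priya's list, so Priya = red.
The 6 still-open variables together cover exactly {green, orange, purple, teal, white, yellow} — 6 values for 6 variables — and teal appears only in Mona's list, so Mona = teal.

teal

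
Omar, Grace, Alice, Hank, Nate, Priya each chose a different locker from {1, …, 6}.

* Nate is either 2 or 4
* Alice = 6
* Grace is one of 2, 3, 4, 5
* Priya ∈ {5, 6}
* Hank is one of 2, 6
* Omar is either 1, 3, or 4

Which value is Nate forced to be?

4

Alice's domain is down to {6}, so Alice = 6. Eliminate 6 elsewhere: Hank, Priya.
Hank's domain is down to {2}, so Hank = 2. So Grace, Nate can't be 2.
So Nate = 4.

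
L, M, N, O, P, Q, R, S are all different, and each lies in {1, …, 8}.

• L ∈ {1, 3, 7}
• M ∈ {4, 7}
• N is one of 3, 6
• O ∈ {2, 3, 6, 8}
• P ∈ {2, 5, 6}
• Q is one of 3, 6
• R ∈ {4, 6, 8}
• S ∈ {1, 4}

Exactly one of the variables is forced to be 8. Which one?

R

The 8 variables together cover exactly {1, 2, 3, 4, 5, 6, 7, 8} — 8 values for 8 variables — and 5 appears only in P's list, so P = 5.
The 7 still-open variables draw from only 7 values {1, 2, 3, 4, 6, 7, 8}, so each is used; only O can be 2, hence O = 2.
Among the 6 still-open variables, 8 fits only R (and all 6 values in {1, 3, 4, 6, 7, 8} must be used), so R = 8.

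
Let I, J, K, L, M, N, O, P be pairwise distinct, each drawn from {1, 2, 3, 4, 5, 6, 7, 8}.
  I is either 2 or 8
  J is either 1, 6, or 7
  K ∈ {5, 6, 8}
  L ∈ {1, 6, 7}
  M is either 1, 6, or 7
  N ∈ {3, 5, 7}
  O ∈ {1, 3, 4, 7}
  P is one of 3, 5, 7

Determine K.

8

The 8 variables together cover exactly {1, 2, 3, 4, 5, 6, 7, 8} — 8 values for 8 variables — and 2 appears only in I's list, so I = 2.
The 7 still-open variables together cover exactly {1, 3, 4, 5, 6, 7, 8} — 7 values for 7 variables — and 4 appears only in O's list, so O = 4.
The 6 still-open variables together cover exactly {1, 3, 5, 6, 7, 8} — 6 values for 6 variables — and 8 appears only in K's list, so K = 8.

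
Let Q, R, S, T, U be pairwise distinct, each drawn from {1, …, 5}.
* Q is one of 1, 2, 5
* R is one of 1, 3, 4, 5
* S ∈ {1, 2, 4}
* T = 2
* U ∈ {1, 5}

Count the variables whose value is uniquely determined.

T's domain is down to {2}, so T = 2. So Q, S can't be 2.
Among the 4 still-open variables, 3 fits only R (and all 4 values in {1, 3, 4, 5} must be used), so R = 3.
The 3 still-open variables together cover exactly {1, 4, 5} — 3 values for 3 variables — and 4 appears only in S's list, so S = 4.
Determined: R=3, S=4, T=2. The other variables each still have more than one consistent value. That makes 3.

3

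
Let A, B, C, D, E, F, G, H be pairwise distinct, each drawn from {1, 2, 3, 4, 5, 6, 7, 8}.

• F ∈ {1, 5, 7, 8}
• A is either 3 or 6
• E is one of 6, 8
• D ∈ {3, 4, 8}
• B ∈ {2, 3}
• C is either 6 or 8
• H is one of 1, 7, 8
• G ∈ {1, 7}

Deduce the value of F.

5

Among the 8 variables, 2 fits only B (and all 8 values in {1, 2, 3, 4, 5, 6, 7, 8} must be used), so B = 2.
The 7 still-open variables draw from only 7 values {1, 3, 4, 5, 6, 7, 8}, so each is used; only D can be 4, hence D = 4.
The 6 still-open variables together cover exactly {1, 3, 5, 6, 7, 8} — 6 values for 6 variables — and 3 appears only in A's list, so A = 3.
The 5 still-open variables draw from only 5 values {1, 5, 6, 7, 8}, so each is used; only F can be 5, hence F = 5.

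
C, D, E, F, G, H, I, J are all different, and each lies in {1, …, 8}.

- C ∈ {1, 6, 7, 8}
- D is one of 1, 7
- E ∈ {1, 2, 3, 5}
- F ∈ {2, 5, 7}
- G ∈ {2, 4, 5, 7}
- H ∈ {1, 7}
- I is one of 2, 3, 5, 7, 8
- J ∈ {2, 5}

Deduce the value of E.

3

The 8 variables together cover exactly {1, 2, 3, 4, 5, 6, 7, 8} — 8 values for 8 variables — and 4 appears only in G's list, so G = 4.
The 7 still-open variables draw from only 7 values {1, 2, 3, 5, 6, 7, 8}, so each is used; only C can be 6, hence C = 6.
The 6 still-open variables draw from only 6 values {1, 2, 3, 5, 7, 8}, so each is used; only I can be 8, hence I = 8.
Among the 5 still-open variables, 3 fits only E (and all 5 values in {1, 2, 3, 5, 7} must be used), so E = 3.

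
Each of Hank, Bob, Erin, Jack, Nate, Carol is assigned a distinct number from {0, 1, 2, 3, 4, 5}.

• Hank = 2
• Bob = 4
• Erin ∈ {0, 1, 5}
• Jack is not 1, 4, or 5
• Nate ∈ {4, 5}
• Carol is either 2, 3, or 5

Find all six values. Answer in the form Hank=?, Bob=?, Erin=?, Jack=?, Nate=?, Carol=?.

Hank has just one choice, so Hank = 2. Eliminate 2 elsewhere: Jack, Carol.
Bob has just one choice, so Bob = 4. So Nate can't be 4.
That leaves Nate = 5. So Erin, Carol can't be 5.
Carol has just one choice, so Carol = 3. Remove 3 from Jack.
That leaves Jack = 0. So Erin can't be 0.
That leaves Erin = 1.

Hank=2, Bob=4, Erin=1, Jack=0, Nate=5, Carol=3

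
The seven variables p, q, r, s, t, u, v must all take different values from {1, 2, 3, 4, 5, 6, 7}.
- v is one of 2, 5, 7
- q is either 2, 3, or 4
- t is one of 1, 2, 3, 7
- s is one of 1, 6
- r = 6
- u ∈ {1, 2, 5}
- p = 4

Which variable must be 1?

s

p has just one choice, so p = 4. Eliminate 4 elsewhere: q.
r must be 6 (only option left). Remove 6 from s.
So 1 goes to s.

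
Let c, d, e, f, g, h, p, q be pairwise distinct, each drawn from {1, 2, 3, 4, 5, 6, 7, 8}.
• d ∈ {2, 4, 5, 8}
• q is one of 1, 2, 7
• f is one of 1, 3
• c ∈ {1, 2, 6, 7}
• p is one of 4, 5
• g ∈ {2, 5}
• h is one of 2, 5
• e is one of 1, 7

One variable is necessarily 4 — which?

p

The 8 variables together cover exactly {1, 2, 3, 4, 5, 6, 7, 8} — 8 values for 8 variables — and 3 appears only in f's list, so f = 3.
Among the 7 still-open variables, 6 fits only c (and all 7 values in {1, 2, 4, 5, 6, 7, 8} must be used), so c = 6.
The 6 still-open variables draw from only 6 values {1, 2, 4, 5, 7, 8}, so each is used; only d can be 8, hence d = 8.
The 5 still-open variables draw from only 5 values {1, 2, 4, 5, 7}, so each is used; only p can be 4, hence p = 4.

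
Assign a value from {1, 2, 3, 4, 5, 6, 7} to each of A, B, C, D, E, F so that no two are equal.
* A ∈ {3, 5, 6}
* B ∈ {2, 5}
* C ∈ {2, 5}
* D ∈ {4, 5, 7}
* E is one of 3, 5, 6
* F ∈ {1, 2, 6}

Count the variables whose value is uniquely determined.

B and C share exactly the 2 values {2, 5}; by pigeonhole those values go to them, so strike 2, 5 from A, D, E, F.
A and E share exactly the 2 values {3, 6}; by pigeonhole those values go to them, so strike 3, 6 from F.
F must be 1 (only option left).
Determined: F=1. The other variables each still have more than one consistent value. That makes 1.

1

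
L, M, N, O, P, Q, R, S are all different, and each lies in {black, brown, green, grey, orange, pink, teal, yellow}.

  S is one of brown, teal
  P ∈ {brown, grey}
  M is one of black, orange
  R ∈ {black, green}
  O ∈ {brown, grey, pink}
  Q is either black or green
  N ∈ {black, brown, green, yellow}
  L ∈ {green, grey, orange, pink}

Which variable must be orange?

M

Among the 8 variables, teal fits only S (and all 8 values in {black, brown, green, grey, orange, pink, teal, yellow} must be used), so S = teal.
The 7 still-open variables draw from only 7 values {black, brown, green, grey, orange, pink, yellow}, so each is used; only N can be yellow, hence N = yellow.
Q and R between them cover only {black, green} — a naked pair. Remove those values from L, M.
So orange goes to M.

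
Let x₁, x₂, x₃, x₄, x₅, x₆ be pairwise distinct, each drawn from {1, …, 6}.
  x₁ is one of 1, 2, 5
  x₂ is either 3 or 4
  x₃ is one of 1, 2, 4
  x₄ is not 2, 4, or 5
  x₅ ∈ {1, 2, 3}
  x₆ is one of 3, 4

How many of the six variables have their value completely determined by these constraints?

The 6 variables together cover exactly {1, 2, 3, 4, 5, 6} — 6 values for 6 variables — and 5 appears only in x₁'s list, so x₁ = 5.
The 5 still-open variables draw from only 5 values {1, 2, 3, 4, 6}, so each is used; only x₄ can be 6, hence x₄ = 6.
x₂ and x₆ between them cover only {3, 4} — a naked pair. Remove those values from x₃, x₅.
Determined: x₁=5, x₄=6. The other variables each still have more than one consistent value. That makes 2.

2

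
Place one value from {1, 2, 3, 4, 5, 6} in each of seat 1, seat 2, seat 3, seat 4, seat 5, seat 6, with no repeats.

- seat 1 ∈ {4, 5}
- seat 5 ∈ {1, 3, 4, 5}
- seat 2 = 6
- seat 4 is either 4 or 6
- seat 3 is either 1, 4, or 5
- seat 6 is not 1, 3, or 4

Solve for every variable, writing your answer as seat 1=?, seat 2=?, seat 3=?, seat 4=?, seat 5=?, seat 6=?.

seat 2 has just one choice, so seat 2 = 6. Strike 6 from seat 4, seat 6.
That leaves seat 4 = 4. Strike 4 from seat 1, seat 3, seat 5.
seat 1's domain is down to {5}, so seat 1 = 5. So seat 3, seat 5, seat 6 can't be 5.
That leaves seat 3 = 1. Remove 1 from seat 5.
seat 5 has just one choice, so seat 5 = 3.
seat 6 must be 2 (only option left).

seat 1=5, seat 2=6, seat 3=1, seat 4=4, seat 5=3, seat 6=2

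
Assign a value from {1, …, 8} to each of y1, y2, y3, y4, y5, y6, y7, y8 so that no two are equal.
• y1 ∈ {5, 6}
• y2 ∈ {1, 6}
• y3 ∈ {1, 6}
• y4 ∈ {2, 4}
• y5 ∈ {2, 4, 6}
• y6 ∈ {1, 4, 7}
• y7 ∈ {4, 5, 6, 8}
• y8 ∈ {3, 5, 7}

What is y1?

5

The 8 variables together cover exactly {1, 2, 3, 4, 5, 6, 7, 8} — 8 values for 8 variables — and 3 appears only in y8's list, so y8 = 3.
Among the 7 still-open variables, 7 fits only y6 (and all 7 values in {1, 2, 4, 5, 6, 7, 8} must be used), so y6 = 7.
Among the 6 still-open variables, 8 fits only y7 (and all 6 values in {1, 2, 4, 5, 6, 8} must be used), so y7 = 8.
The 5 still-open variables draw from only 5 values {1, 2, 4, 5, 6}, so each is used; only y1 can be 5, hence y1 = 5.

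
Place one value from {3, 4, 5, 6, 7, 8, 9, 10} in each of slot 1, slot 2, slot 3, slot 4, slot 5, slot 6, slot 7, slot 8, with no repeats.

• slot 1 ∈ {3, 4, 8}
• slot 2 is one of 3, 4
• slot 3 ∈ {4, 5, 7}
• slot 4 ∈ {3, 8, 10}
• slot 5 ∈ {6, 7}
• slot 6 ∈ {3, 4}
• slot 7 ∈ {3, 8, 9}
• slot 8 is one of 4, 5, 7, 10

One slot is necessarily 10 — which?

The 8 variables draw from only 8 values {3, 4, 5, 6, 7, 8, 9, 10}, so each is used; only slot 5 can be 6, hence slot 5 = 6.
Among the 7 still-open variables, 9 fits only slot 7 (and all 7 values in {3, 4, 5, 7, 8, 9, 10} must be used), so slot 7 = 9.
slot 2 and slot 6 share exactly the 2 values {3, 4}; by pigeonhole those values go to them, so strike 3, 4 from slot 1, slot 3, slot 4, slot 8.
That leaves slot 1 = 8. Strike 8 from slot 4.
So 10 goes to slot 4.

slot 4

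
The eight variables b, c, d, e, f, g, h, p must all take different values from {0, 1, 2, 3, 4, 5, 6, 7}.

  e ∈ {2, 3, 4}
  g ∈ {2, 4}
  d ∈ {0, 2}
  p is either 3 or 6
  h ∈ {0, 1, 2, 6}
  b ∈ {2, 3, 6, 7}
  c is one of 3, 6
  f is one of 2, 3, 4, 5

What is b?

7

Among the 8 variables, 1 fits only h (and all 8 values in {0, 1, 2, 3, 4, 5, 6, 7} must be used), so h = 1.
Among the 7 still-open variables, 0 fits only d (and all 7 values in {0, 2, 3, 4, 5, 6, 7} must be used), so d = 0.
The 6 still-open variables together cover exactly {2, 3, 4, 5, 6, 7} — 6 values for 6 variables — and 5 appears only in f's list, so f = 5.
The 5 still-open variables together cover exactly {2, 3, 4, 6, 7} — 5 values for 5 variables — and 7 appears only in b's list, so b = 7.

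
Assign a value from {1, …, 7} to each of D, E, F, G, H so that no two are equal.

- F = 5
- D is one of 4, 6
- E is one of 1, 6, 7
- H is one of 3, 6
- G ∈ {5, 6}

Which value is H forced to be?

3

F has just one choice, so F = 5. Strike 5 from G.
G has just one choice, so G = 6. So D, E, H can't be 6.
So H = 3.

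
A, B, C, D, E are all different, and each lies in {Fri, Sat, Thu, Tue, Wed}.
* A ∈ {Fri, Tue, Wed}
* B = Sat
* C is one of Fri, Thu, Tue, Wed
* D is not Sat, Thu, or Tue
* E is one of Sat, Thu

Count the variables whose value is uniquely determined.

2

B must be Sat (only option left). Remove Sat from E.
E has just one choice, so E = Thu. Strike Thu from C.
Determined: B=Sat, E=Thu. The other variables each still have more than one consistent value. That makes 2.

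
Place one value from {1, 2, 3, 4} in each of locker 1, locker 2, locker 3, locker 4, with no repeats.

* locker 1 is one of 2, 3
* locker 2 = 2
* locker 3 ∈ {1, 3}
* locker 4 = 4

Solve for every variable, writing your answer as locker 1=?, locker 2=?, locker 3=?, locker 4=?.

locker 2's domain is down to {2}, so locker 2 = 2. So locker 1 can't be 2.
locker 4's domain is down to {4}, so locker 4 = 4.
locker 1 must be 3 (only option left). Remove 3 from locker 3.
That leaves locker 3 = 1.

locker 1=3, locker 2=2, locker 3=1, locker 4=4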